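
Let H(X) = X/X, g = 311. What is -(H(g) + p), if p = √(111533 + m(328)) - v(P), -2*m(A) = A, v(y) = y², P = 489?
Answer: 239120 - √111369 ≈ 2.3879e+5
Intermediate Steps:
H(X) = 1
m(A) = -A/2
p = -239121 + √111369 (p = √(111533 - ½*328) - 1*489² = √(111533 - 164) - 1*239121 = √111369 - 239121 = -239121 + √111369 ≈ -2.3879e+5)
-(H(g) + p) = -(1 + (-239121 + √111369)) = -(-239120 + √111369) = 239120 - √111369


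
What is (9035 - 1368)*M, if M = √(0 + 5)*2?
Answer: 15334*√5 ≈ 34288.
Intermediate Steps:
M = 2*√5 (M = √5*2 = 2*√5 ≈ 4.4721)
(9035 - 1368)*M = (9035 - 1368)*(2*√5) = 7667*(2*√5) = 15334*√5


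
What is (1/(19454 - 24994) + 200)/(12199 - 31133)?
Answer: -1107999/104894360 ≈ -0.010563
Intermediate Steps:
(1/(19454 - 24994) + 200)/(12199 - 31133) = (1/(-5540) + 200)/(-18934) = (-1/5540 + 200)*(-1/18934) = (1107999/5540)*(-1/18934) = -1107999/104894360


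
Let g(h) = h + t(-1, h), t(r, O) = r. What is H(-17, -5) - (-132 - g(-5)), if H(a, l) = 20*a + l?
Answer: -219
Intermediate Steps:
H(a, l) = l + 20*a
g(h) = -1 + h (g(h) = h - 1 = -1 + h)
H(-17, -5) - (-132 - g(-5)) = (-5 + 20*(-17)) - (-132 - (-1 - 5)) = (-5 - 340) - (-132 - 1*(-6)) = -345 - (-132 + 6) = -345 - 1*(-126) = -345 + 126 = -219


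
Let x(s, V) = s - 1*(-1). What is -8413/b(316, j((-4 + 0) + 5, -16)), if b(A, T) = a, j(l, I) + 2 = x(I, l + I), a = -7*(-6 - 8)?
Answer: -8413/98 ≈ -85.847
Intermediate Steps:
x(s, V) = 1 + s (x(s, V) = s + 1 = 1 + s)
a = 98 (a = -7*(-14) = 98)
j(l, I) = -1 + I (j(l, I) = -2 + (1 + I) = -1 + I)
b(A, T) = 98
-8413/b(316, j((-4 + 0) + 5, -16)) = -8413/98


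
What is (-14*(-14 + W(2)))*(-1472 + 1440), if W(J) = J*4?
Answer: -2688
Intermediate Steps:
W(J) = 4*J
(-14*(-14 + W(2)))*(-1472 + 1440) = (-14*(-14 + 4*2))*(-1472 + 1440) = -14*(-14 + 8)*(-32) = -14*(-6)*(-32) = 84*(-32) = -2688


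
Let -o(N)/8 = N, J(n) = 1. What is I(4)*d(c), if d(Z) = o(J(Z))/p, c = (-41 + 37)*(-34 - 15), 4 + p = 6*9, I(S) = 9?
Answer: -36/25 ≈ -1.4400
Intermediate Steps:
o(N) = -8*N
p = 50 (p = -4 + 6*9 = -4 + 54 = 50)
c = 196 (c = -4*(-49) = 196)
d(Z) = -4/25 (d(Z) = -8*1/50 = -4/25)
I(4)*d(c) = 9*(-4/25) = -36/25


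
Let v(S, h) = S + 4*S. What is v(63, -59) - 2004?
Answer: -1689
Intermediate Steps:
v(S, h) = 5*S
v(63, -59) - 2004 = 5*63 - 2004 = 315 - 2004 = -1689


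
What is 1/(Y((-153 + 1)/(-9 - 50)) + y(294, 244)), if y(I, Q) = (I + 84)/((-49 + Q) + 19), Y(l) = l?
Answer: 6313/27415 ≈ 0.23028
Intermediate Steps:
y(I, Q) = (84 + I)/(-30 + Q)
1/(Y((-153 + 1)/(-9 - 50)) + y(294, 244)) = 1/((-153 + 1)/(-9 - 50) + (84 + 294)/(-30 + 244)) = 1/(-152/(-59) + 378/214) = 1/(-152*(-1/59) + (1/214)*378) = 1/(152/59 + 189/107) = 1/(27415/6313) = 6313/27415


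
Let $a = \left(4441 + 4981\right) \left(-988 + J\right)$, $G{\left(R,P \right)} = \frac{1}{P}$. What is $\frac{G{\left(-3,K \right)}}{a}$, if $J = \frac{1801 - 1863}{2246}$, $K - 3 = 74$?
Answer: $- \frac{1123}{804975495170} \approx -1.3951 \cdot 10^{-9}$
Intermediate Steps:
$K = 77$ ($K = 3 + 74 = 77$)
$J = - \frac{31}{1123}$ ($J = \left(1801 - 1863\right) \frac{1}{2246} = \left(-62\right) \frac{1}{2246} = - \frac{31}{1123} \approx -0.027605$)
$a = - \frac{10454227210}{1123}$ ($a = \left(4441 + 4981\right) \left(-988 - \frac{31}{1123}\right) = 9422 \left(- \frac{1109555}{1123}\right) = - \frac{10454227210}{1123} \approx -9.3092 \cdot 10^{6}$)
$\frac{G{\left(-3,K \right)}}{a} = \frac{1}{77 \left(- \frac{10454227210}{1123}\right)} = \frac{1}{77} \left(- \frac{1123}{10454227210}\right) = - \frac{1123}{804975495170}$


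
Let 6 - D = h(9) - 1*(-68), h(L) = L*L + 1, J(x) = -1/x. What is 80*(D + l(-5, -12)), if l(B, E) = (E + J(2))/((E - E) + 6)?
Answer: -35060/3 ≈ -11687.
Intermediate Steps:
h(L) = 1 + L**2 (h(L) = L**2 + 1 = 1 + L**2)
l(B, E) = -1/12 + E/6 (l(B, E) = (E - 1/2)/((E - E) + 6) = (E - 1*1/2)/(0 + 6) = (E - 1/2)/6 = (-1/2 + E)*(1/6) = -1/12 + E/6)
D = -144 (D = 6 - ((1 + 9**2) - 1*(-68)) = 6 - ((1 + 81) + 68) = 6 - (82 + 68) = 6 - 1*150 = 6 - 150 = -144)
80*(D + l(-5, -12)) = 80*(-144 + (-1/12 + (1/6)*(-12))) = 80*(-144 + (-1/12 - 2)) = 80*(-144 - 25/12) = 80*(-1753/12) = -35060/3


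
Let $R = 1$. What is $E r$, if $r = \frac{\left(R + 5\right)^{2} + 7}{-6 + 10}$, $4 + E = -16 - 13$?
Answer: $- \frac{1419}{4} \approx -354.75$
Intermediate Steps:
$E = -33$ ($E = -4 - 29 = -33$)
$r = \frac{43}{4}$ ($r = \frac{\left(1 + 5\right)^{2} + 7}{-6 + 10} = \frac{6^{2} + 7}{4} = \left(36 + 7\right) \frac{1}{4} = 43 \cdot \frac{1}{4} = \frac{43}{4} \approx 10.75$)
$E r = \left(-33\right) \frac{43}{4} = - \frac{1419}{4}$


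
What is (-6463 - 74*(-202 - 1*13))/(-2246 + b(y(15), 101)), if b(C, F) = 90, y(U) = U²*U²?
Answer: -9447/2156 ≈ -4.3817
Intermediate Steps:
y(U) = U⁴
(-6463 - 74*(-202 - 1*13))/(-2246 + b(y(15), 101)) = (-6463 - 74*(-202 - 1*13))/(-2246 + 90) = (-6463 - 74*(-202 - 13))/(-2156) = (-6463 - 74*(-215))*(-1/2156) = (-6463 + 15910)*(-1/2156) = 9447*(-1/2156) = -9447/2156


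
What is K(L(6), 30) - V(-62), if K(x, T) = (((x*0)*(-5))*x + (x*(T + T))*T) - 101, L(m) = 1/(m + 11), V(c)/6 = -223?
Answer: 22829/17 ≈ 1342.9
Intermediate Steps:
V(c) = -1338 (V(c) = 6*(-223) = -1338)
L(m) = 1/(11 + m)
K(x, T) = -101 + 2*x*T**2 (K(x, T) = ((0*(-5))*x + (x*(2*T))*T) - 101 = (0*x + (2*T*x)*T) - 101 = (0 + 2*x*T**2) - 101 = 2*x*T**2 - 101 = -101 + 2*x*T**2)
K(L(6), 30) - V(-62) = (-101 + 2*30**2/(11 + 6)) - 1*(-1338) = (-101 + 2*900/17) + 1338 = (-101 + 2*(1/17)*900) + 1338 = (-101 + 1800/17) + 1338 = 83/17 + 1338 = 22829/17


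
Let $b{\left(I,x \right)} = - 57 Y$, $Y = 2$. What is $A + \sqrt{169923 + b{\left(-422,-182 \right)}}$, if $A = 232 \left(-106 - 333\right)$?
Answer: $-101848 + 23 \sqrt{321} \approx -1.0144 \cdot 10^{5}$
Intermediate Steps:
$b{\left(I,x \right)} = -114$ ($b{\left(I,x \right)} = \left(-57\right) 2 = -114$)
$A = -101848$ ($A = 232 \left(-439\right) = -101848$)
$A + \sqrt{169923 + b{\left(-422,-182 \right)}} = -101848 + \sqrt{169923 - 114} = -101848 + \sqrt{169809} = -101848 + 23 \sqrt{321}$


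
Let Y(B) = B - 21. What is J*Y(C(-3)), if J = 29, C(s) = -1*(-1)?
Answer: -580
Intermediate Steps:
C(s) = 1
Y(B) = -21 + B
J*Y(C(-3)) = 29*(-21 + 1) = 29*(-20) = -580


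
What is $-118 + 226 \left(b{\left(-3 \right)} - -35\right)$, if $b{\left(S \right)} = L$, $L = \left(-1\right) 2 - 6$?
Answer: $5984$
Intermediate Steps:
$L = -8$ ($L = -2 - 6 = -8$)
$b{\left(S \right)} = -8$
$-118 + 226 \left(b{\left(-3 \right)} - -35\right) = -118 + 226 \left(-8 - -35\right) = -118 + 226 \left(-8 + 35\right) = -118 + 226 \cdot 27 = -118 + 6102 = 5984$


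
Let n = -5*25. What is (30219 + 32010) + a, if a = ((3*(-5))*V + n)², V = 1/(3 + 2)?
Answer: 78613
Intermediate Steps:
V = ⅕ (V = 1/5 = ⅕ ≈ 0.20000)
n = -125
a = 16384 (a = ((3*(-5))*(⅕) - 125)² = (-15*⅕ - 125)² = (-3 - 125)² = (-128)² = 16384)
(30219 + 32010) + a = (30219 + 32010) + 16384 = 62229 + 16384 = 78613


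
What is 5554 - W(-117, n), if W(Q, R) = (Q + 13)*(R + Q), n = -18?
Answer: -8486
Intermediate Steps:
W(Q, R) = (13 + Q)*(Q + R)
5554 - W(-117, n) = 5554 - ((-117)² + 13*(-117) + 13*(-18) - 117*(-18)) = 5554 - (13689 - 1521 - 234 + 2106) = 5554 - 1*14040 = 5554 - 14040 = -8486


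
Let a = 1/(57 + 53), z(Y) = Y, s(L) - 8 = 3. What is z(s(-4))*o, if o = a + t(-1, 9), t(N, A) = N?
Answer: -109/10 ≈ -10.900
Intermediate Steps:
s(L) = 11 (s(L) = 8 + 3 = 11)
a = 1/110 ≈ 0.0090909
o = -109/110 (o = 1/110 - 1 = -109/110 ≈ -0.99091)
z(s(-4))*o = 11*(-109/110) = -109/10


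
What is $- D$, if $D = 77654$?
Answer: $-77654$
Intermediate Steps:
$- D = \left(-1\right) 77654 = -77654$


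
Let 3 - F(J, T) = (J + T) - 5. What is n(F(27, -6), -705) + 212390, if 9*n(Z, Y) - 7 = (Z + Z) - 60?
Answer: 1911431/9 ≈ 2.1238e+5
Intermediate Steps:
F(J, T) = 8 - J - T (F(J, T) = 3 - ((J + T) - 5) = 3 - (-5 + J + T) = 3 + (5 - J - T) = 8 - J - T)
n(Z, Y) = -53/9 + 2*Z/9 (n(Z, Y) = 7/9 + ((Z + Z) - 60)/9 = 7/9 + (2*Z - 60)/9 = 7/9 + (-60 + 2*Z)/9 = 7/9 + (-20/3 + 2*Z/9) = -53/9 + 2*Z/9)
n(F(27, -6), -705) + 212390 = (-53/9 + 2*(8 - 1*27 - 1*(-6))/9) + 212390 = (-53/9 + 2*(8 - 27 + 6)/9) + 212390 = (-53/9 + (2/9)*(-13)) + 212390 = (-53/9 - 26/9) + 212390 = -79/9 + 212390 = 1911431/9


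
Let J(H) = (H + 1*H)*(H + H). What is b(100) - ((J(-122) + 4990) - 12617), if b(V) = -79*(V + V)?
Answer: -67709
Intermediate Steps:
J(H) = 4*H² (J(H) = (H + H)*(2*H) = (2*H)*(2*H) = 4*H²)
b(V) = -158*V
b(100) - ((J(-122) + 4990) - 12617) = -158*100 - ((4*(-122)² + 4990) - 12617) = -15800 - ((4*14884 + 4990) - 12617) = -15800 - ((59536 + 4990) - 12617) = -15800 - (64526 - 12617) = -15800 - 1*51909 = -15800 - 51909 = -67709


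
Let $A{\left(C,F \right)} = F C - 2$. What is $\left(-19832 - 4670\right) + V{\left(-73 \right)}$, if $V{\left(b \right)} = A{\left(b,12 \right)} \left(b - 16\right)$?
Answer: $53640$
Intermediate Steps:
$A{\left(C,F \right)} = -2 + C F$ ($A{\left(C,F \right)} = C F - 2 = -2 + C F$)
$V{\left(b \right)} = \left(-16 + b\right) \left(-2 + 12 b\right)$ ($V{\left(b \right)} = \left(-2 + b 12\right) \left(b - 16\right) = \left(-2 + 12 b\right) \left(-16 + b\right) = \left(-16 + b\right) \left(-2 + 12 b\right)$)
$\left(-19832 - 4670\right) + V{\left(-73 \right)} = \left(-19832 - 4670\right) + 2 \left(-1 + 6 \left(-73\right)\right) \left(-16 - 73\right) = -24502 + 2 \left(-1 - 438\right) \left(-89\right) = -24502 + 2 \left(-439\right) \left(-89\right) = -24502 + 78142 = 53640$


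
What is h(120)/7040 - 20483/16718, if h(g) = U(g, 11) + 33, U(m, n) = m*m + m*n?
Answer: 59579167/58847360 ≈ 1.0124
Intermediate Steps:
U(m, n) = m² + m*n
h(g) = 33 + g*(11 + g) (h(g) = g*(g + 11) + 33 = g*(11 + g) + 33 = 33 + g*(11 + g))
h(120)/7040 - 20483/16718 = (33 + 120*(11 + 120))/7040 - 20483/16718 = (33 + 120*131)*(1/7040) - 20483*1/16718 = (33 + 15720)*(1/7040) - 20483/16718 = 15753*(1/7040) - 20483/16718 = 15753/7040 - 20483/16718 = 59579167/58847360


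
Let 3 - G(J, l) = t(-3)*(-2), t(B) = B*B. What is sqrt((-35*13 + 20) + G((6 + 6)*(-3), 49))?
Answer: 3*I*sqrt(46) ≈ 20.347*I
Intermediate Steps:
t(B) = B**2
G(J, l) = 21 (G(J, l) = 3 - (-3)**2*(-2) = 3 - 9*(-2) = 3 - 1*(-18) = 3 + 18 = 21)
sqrt((-35*13 + 20) + G((6 + 6)*(-3), 49)) = sqrt((-35*13 + 20) + 21) = sqrt((-455 + 20) + 21) = sqrt(-435 + 21) = sqrt(-414) = 3*I*sqrt(46)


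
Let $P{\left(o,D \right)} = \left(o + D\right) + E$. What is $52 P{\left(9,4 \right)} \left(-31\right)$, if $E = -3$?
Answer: $-16120$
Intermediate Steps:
$P{\left(o,D \right)} = -3 + D + o$ ($P{\left(o,D \right)} = \left(o + D\right) - 3 = \left(D + o\right) - 3 = -3 + D + o$)
$52 P{\left(9,4 \right)} \left(-31\right) = 52 \left(-3 + 4 + 9\right) \left(-31\right) = 52 \cdot 10 \left(-31\right) = 520 \left(-31\right) = -16120$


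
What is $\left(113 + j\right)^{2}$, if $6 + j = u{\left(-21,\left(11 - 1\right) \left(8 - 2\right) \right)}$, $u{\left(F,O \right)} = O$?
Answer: $27889$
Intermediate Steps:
$j = 54$ ($j = -6 + \left(11 - 1\right) \left(8 - 2\right) = -6 + 10 \cdot 6 = -6 + 60 = 54$)
$\left(113 + j\right)^{2} = \left(113 + 54\right)^{2} = 167^{2} = 27889$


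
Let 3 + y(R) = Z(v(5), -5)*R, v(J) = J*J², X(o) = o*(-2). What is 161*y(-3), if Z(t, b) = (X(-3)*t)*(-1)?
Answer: 361767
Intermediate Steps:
X(o) = -2*o
v(J) = J³
Z(t, b) = -6*t (Z(t, b) = ((-2*(-3))*t)*(-1) = (6*t)*(-1) = -6*t)
y(R) = -3 - 750*R (y(R) = -3 + (-6*5³)*R = -3 + (-6*125)*R = -3 - 750*R)
161*y(-3) = 161*(-3 - 750*(-3)) = 161*(-3 + 2250) = 161*2247 = 361767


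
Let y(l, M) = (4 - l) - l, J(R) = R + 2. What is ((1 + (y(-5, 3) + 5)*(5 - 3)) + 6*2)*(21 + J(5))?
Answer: 1428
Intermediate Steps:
J(R) = 2 + R
y(l, M) = 4 - 2*l
((1 + (y(-5, 3) + 5)*(5 - 3)) + 6*2)*(21 + J(5)) = ((1 + ((4 - 2*(-5)) + 5)*(5 - 3)) + 6*2)*(21 + (2 + 5)) = ((1 + ((4 + 10) + 5)*2) + 12)*(21 + 7) = ((1 + (14 + 5)*2) + 12)*28 = ((1 + 19*2) + 12)*28 = ((1 + 38) + 12)*28 = (39 + 12)*28 = 51*28 = 1428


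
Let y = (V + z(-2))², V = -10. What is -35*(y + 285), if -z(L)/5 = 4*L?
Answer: -41475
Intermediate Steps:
z(L) = -20*L
y = 900 (y = (-10 - 20*(-2))² = (-10 + 40)² = 30² = 900)
-35*(y + 285) = -35*(900 + 285) = -35*1185 = -41475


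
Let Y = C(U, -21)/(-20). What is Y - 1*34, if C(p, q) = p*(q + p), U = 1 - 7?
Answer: -421/10 ≈ -42.100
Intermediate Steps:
U = -6
C(p, q) = p*(p + q)
Y = -81/10 (Y = -6*(-6 - 21)/(-20) = -6*(-27)*(-1/20) = 162*(-1/20) = -81/10 ≈ -8.1000)
Y - 1*34 = -81/10 - 1*34 = -81/10 - 34 = -421/10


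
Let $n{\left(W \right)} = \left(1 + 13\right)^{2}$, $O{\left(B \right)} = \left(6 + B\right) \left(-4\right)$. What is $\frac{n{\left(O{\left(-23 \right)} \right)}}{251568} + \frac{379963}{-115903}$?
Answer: $- \frac{23890953749}{7289371476} \approx -3.2775$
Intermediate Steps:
$O{\left(B \right)} = -24 - 4 B$
$n{\left(W \right)} = 196$ ($n{\left(W \right)} = 14^{2} = 196$)
$\frac{n{\left(O{\left(-23 \right)} \right)}}{251568} + \frac{379963}{-115903} = \frac{196}{251568} + \frac{379963}{-115903} = 196 \cdot \frac{1}{251568} + 379963 \left(- \frac{1}{115903}\right) = \frac{49}{62892} - \frac{379963}{115903} = - \frac{23890953749}{7289371476}$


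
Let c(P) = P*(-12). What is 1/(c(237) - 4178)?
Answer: -1/7022 ≈ -0.00014241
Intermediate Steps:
c(P) = -12*P
1/(c(237) - 4178) = 1/(-12*237 - 4178) = 1/(-2844 - 4178) = 1/(-7022) = -1/7022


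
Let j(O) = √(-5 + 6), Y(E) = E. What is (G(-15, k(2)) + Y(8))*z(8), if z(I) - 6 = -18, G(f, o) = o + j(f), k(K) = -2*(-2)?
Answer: -156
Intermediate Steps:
k(K) = 4
j(O) = 1 (j(O) = √1 = 1)
G(f, o) = 1 + o (G(f, o) = o + 1 = 1 + o)
z(I) = -12 (z(I) = 6 - 18 = -12)
(G(-15, k(2)) + Y(8))*z(8) = ((1 + 4) + 8)*(-12) = (5 + 8)*(-12) = 13*(-12) = -156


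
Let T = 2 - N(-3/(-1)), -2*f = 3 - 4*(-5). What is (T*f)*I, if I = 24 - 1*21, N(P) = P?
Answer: 69/2 ≈ 34.500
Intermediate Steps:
f = -23/2 (f = -(3 - 4*(-5))/2 = -(3 + 20)/2 = -1/2*23 = -23/2 ≈ -11.500)
T = -1 (T = 2 - (-3)/(-1) = 2 - (-3)*(-1) = 2 - 1*3 = 2 - 3 = -1)
I = 3 (I = 24 - 21 = 3)
(T*f)*I = -1*(-23/2)*3 = (23/2)*3 = 69/2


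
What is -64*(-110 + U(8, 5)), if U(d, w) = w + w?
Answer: 6400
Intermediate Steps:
U(d, w) = 2*w
-64*(-110 + U(8, 5)) = -64*(-110 + 2*5) = -64*(-110 + 10) = -64*(-100) = 6400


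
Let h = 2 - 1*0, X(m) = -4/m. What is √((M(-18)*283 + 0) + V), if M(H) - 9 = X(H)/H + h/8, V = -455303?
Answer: I*√146671153/18 ≈ 672.82*I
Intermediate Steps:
h = 2 (h = 2 + 0 = 2)
M(H) = 37/4 - 4/H² (M(H) = 9 + ((-4/H)/H + 2/8) = 9 + (-4/H² + 2*(⅛)) = 9 + (-4/H² + ¼) = 9 + (¼ - 4/H²) = 37/4 - 4/H²)
√((M(-18)*283 + 0) + V) = √(((37/4 - 4/(-18)²)*283 + 0) - 455303) = √(((37/4 - 4*1/324)*283 + 0) - 455303) = √(((37/4 - 1/81)*283 + 0) - 455303) = √(((2993/324)*283 + 0) - 455303) = √((847019/324 + 0) - 455303) = √(847019/324 - 455303) = √(-146671153/324) = I*√146671153/18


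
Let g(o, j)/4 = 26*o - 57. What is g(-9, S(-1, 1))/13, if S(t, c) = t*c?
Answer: -1164/13 ≈ -89.538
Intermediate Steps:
S(t, c) = c*t
g(o, j) = -228 + 104*o (g(o, j) = 4*(26*o - 57) = 4*(-57 + 26*o) = -228 + 104*o)
g(-9, S(-1, 1))/13 = (-228 + 104*(-9))/13 = (-228 - 936)/13 = (1/13)*(-1164) = -1164/13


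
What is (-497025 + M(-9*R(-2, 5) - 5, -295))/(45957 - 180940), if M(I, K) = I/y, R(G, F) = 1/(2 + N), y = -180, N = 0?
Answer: 178928981/48593880 ≈ 3.6821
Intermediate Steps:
R(G, F) = 1/2 (R(G, F) = 1/(2 + 0) = 1/2)
M(I, K) = -I/180 (M(I, K) = I/(-180) = I*(-1/180) = -I/180)
(-497025 + M(-9*R(-2, 5) - 5, -295))/(45957 - 180940) = (-497025 - (-9*1/2 - 5)/180)/(45957 - 180940) = (-497025 - (-9/2 - 5)/180)/(-134983) = (-497025 - 1/180*(-19/2))*(-1/134983) = (-497025 + 19/360)*(-1/134983) = -178928981/360*(-1/134983) = 178928981/48593880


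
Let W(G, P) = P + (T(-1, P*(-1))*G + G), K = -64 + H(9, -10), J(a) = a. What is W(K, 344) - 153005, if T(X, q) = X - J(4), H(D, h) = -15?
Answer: -152345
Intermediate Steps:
T(X, q) = -4 + X (T(X, q) = X - 1*4 = X - 4 = -4 + X)
K = -79 (K = -64 - 15 = -79)
W(G, P) = P - 4*G (W(G, P) = P + ((-4 - 1)*G + G) = P + (-5*G + G) = P - 4*G)
W(K, 344) - 153005 = (344 - 4*(-79)) - 153005 = (344 + 316) - 153005 = 660 - 153005 = -152345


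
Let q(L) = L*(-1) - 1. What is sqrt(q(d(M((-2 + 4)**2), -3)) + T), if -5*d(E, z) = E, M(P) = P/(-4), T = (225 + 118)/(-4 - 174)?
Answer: 11*I*sqrt(20470)/890 ≈ 1.7683*I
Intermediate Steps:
T = -343/178 (T = 343/(-178) = 343*(-1/178) = -343/178 ≈ -1.9270)
M(P) = -P/4 (M(P) = P*(-1/4) = -P/4)
d(E, z) = -E/5
q(L) = -1 - L (q(L) = -L - 1 = -1 - L)
sqrt(q(d(M((-2 + 4)**2), -3)) + T) = sqrt((-1 - (-1)*(-(-2 + 4)**2/4)/5) - 343/178) = sqrt((-1 - (-1)*(-1/4*2**2)/5) - 343/178) = sqrt((-1 - (-1)*(-1/4*4)/5) - 343/178) = sqrt((-1 - (-1)*(-1)/5) - 343/178) = sqrt((-1 - 1*1/5) - 343/178) = sqrt((-1 - 1/5) - 343/178) = sqrt(-6/5 - 343/178) = sqrt(-2783/890) = 11*I*sqrt(20470)/890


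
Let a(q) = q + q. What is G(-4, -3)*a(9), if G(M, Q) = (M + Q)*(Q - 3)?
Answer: 756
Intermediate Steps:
a(q) = 2*q
G(M, Q) = (-3 + Q)*(M + Q) (G(M, Q) = (M + Q)*(-3 + Q) = (-3 + Q)*(M + Q))
G(-4, -3)*a(9) = ((-3)**2 - 3*(-4) - 3*(-3) - 4*(-3))*(2*9) = (9 + 12 + 9 + 12)*18 = 42*18 = 756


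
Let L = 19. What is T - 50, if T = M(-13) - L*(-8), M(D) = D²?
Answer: 271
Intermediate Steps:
T = 321 (T = (-13)² - 19*(-8) = 169 - 1*(-152) = 169 + 152 = 321)
T - 50 = 321 - 50 = 271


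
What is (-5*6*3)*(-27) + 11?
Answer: 2441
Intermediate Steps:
(-5*6*3)*(-27) + 11 = -30*3*(-27) + 11 = -90*(-27) + 11 = 2430 + 11 = 2441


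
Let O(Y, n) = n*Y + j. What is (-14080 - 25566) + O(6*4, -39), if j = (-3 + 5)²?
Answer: -40578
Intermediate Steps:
j = 4 (j = 2² = 4)
O(Y, n) = 4 + Y*n (O(Y, n) = n*Y + 4 = Y*n + 4 = 4 + Y*n)
(-14080 - 25566) + O(6*4, -39) = (-14080 - 25566) + (4 + (6*4)*(-39)) = -39646 + (4 + 24*(-39)) = -39646 + (4 - 936) = -39646 - 932 = -40578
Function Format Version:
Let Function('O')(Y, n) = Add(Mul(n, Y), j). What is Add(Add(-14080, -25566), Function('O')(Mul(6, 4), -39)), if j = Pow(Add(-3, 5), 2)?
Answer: -40578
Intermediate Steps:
j = 4 (j = Pow(2, 2) = 4)
Function('O')(Y, n) = Add(4, Mul(Y, n)) (Function('O')(Y, n) = Add(Mul(n, Y), 4) = Add(Mul(Y, n), 4) = Add(4, Mul(Y, n)))
Add(Add(-14080, -25566), Function('O')(Mul(6, 4), -39)) = Add(Add(-14080, -25566), Add(4, Mul(Mul(6, 4), -39))) = Add(-39646, Add(4, Mul(24, -39))) = Add(-39646, Add(4, -936)) = Add(-39646, -932) = -40578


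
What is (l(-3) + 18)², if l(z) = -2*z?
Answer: 576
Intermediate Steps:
(l(-3) + 18)² = (-2*(-3) + 18)² = (6 + 18)² = 24² = 576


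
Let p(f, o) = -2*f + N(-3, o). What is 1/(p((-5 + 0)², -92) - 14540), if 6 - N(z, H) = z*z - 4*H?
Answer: -1/14961 ≈ -6.6840e-5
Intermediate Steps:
N(z, H) = 6 - z² + 4*H (N(z, H) = 6 - (z*z - 4*H) = 6 - (z² - 4*H) = 6 + (-z² + 4*H) = 6 - z² + 4*H)
p(f, o) = -3 - 2*f + 4*o (p(f, o) = -2*f + (6 - 1*(-3)² + 4*o) = -2*f + (6 - 1*9 + 4*o) = -2*f + (6 - 9 + 4*o) = -2*f + (-3 + 4*o) = -3 - 2*f + 4*o)
1/(p((-5 + 0)², -92) - 14540) = 1/((-3 - 2*(-5 + 0)² + 4*(-92)) - 14540) = 1/((-3 - 2*(-5)² - 368) - 14540) = 1/((-3 - 2*25 - 368) - 14540) = 1/((-3 - 50 - 368) - 14540) = 1/(-421 - 14540) = 1/(-14961) = -1/14961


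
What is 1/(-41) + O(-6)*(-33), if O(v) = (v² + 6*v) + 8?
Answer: -10825/41 ≈ -264.02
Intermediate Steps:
O(v) = 8 + v² + 6*v
1/(-41) + O(-6)*(-33) = 1/(-41) + (8 + (-6)² + 6*(-6))*(-33) = -1/41 + (8 + 36 - 36)*(-33) = -1/41 + 8*(-33) = -1/41 - 264 = -10825/41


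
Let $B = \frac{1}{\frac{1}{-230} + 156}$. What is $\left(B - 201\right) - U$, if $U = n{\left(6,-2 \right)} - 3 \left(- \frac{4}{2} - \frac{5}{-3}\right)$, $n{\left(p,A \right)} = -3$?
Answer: $- \frac{7139691}{35879} \approx -198.99$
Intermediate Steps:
$B = \frac{230}{35879}$ ($B = \frac{1}{- \frac{1}{230} + 156} = \frac{1}{\frac{35879}{230}} = \frac{230}{35879} \approx 0.0064104$)
$U = -2$ ($U = -3 - 3 \left(- \frac{4}{2} - \frac{5}{-3}\right) = -3 - 3 \left(\left(-4\right) \frac{1}{2} - - \frac{5}{3}\right) = -3 - 3 \left(-2 + \frac{5}{3}\right) = -3 - -1 = -3 + 1 = -2$)
$\left(B - 201\right) - U = \left(\frac{230}{35879} - 201\right) - -2 = \left(\frac{230}{35879} - 201\right) + 2 = - \frac{7211449}{35879} + 2 = - \frac{7139691}{35879}$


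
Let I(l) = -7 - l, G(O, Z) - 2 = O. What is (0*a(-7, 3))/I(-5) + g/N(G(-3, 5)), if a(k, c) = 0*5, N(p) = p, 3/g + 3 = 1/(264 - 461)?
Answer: 591/592 ≈ 0.99831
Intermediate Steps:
G(O, Z) = 2 + O
g = -591/592 (g = 3/(-3 + 1/(264 - 461)) = 3/(-3 + 1/(-197)) = 3/(-3 - 1/197) = 3/(-592/197) = 3*(-197/592) = -591/592 ≈ -0.99831)
a(k, c) = 0
(0*a(-7, 3))/I(-5) + g/N(G(-3, 5)) = (0*0)/(-7 - 1*(-5)) - 591/(592*(2 - 3)) = 0/(-7 + 5) - 591/592/(-1) = 0/(-2) - 591/592*(-1) = 0*(-½) + 591/592 = 0 + 591/592 = 591/592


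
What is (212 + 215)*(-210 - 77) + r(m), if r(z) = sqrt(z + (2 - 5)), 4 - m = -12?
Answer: -122549 + sqrt(13) ≈ -1.2255e+5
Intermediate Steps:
m = 16 (m = 4 - 1*(-12) = 4 + 12 = 16)
r(z) = sqrt(-3 + z) (r(z) = sqrt(z - 3) = sqrt(-3 + z))
(212 + 215)*(-210 - 77) + r(m) = (212 + 215)*(-210 - 77) + sqrt(-3 + 16) = 427*(-287) + sqrt(13) = -122549 + sqrt(13)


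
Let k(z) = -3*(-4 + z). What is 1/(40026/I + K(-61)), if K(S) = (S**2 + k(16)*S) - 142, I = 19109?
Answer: 19109/110394501 ≈ 0.00017310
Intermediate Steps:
k(z) = 12 - 3*z
K(S) = -142 + S**2 - 36*S (K(S) = (S**2 + (12 - 3*16)*S) - 142 = (S**2 + (12 - 48)*S) - 142 = (S**2 - 36*S) - 142 = -142 + S**2 - 36*S)
1/(40026/I + K(-61)) = 1/(40026/19109 + (-142 + (-61)**2 - 36*(-61))) = 1/(40026*(1/19109) + (-142 + 3721 + 2196)) = 1/(40026/19109 + 5775) = 1/(110394501/19109) = 19109/110394501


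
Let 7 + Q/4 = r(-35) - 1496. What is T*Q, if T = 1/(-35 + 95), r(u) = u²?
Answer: -278/15 ≈ -18.533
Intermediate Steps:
T = 1/60 ≈ 0.016667
Q = -1112 (Q = -28 + 4*((-35)² - 1496) = -28 + 4*(1225 - 1496) = -28 + 4*(-271) = -28 - 1084 = -1112)
T*Q = (1/60)*(-1112) = -278/15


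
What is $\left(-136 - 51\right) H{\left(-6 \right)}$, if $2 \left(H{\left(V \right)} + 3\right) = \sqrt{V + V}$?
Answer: $561 - 187 i \sqrt{3} \approx 561.0 - 323.89 i$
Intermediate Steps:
$H{\left(V \right)} = -3 + \frac{\sqrt{2} \sqrt{V}}{2}$ ($H{\left(V \right)} = -3 + \frac{\sqrt{V + V}}{2} = -3 + \frac{\sqrt{2 V}}{2} = -3 + \frac{\sqrt{2} \sqrt{V}}{2}$)
$\left(-136 - 51\right) H{\left(-6 \right)} = \left(-136 - 51\right) \left(-3 + \frac{\sqrt{2} \sqrt{-6}}{2}\right) = - 187 \left(-3 + \frac{\sqrt{2} i \sqrt{6}}{2}\right) = - 187 \left(-3 + i \sqrt{3}\right) = 561 - 187 i \sqrt{3}$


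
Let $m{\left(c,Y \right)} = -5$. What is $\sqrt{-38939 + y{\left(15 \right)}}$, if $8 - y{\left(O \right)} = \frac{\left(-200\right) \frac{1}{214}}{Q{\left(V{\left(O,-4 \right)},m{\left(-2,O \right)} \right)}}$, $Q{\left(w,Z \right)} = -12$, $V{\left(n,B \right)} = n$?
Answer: $\frac{2 i \sqrt{1002874299}}{321} \approx 197.31 i$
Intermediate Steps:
$y{\left(O \right)} = \frac{2543}{321}$ ($y{\left(O \right)} = 8 - \frac{\left(-200\right) \frac{1}{214}}{-12} = 8 - \left(-200\right) \frac{1}{214} \left(- \frac{1}{12}\right) = 8 - \left(- \frac{100}{107}\right) \left(- \frac{1}{12}\right) = 8 - \frac{25}{321} = \frac{2543}{321}$)
$\sqrt{-38939 + y{\left(15 \right)}} = \sqrt{-38939 + \frac{2543}{321}} = \sqrt{- \frac{12496876}{321}} = \frac{2 i \sqrt{1002874299}}{321}$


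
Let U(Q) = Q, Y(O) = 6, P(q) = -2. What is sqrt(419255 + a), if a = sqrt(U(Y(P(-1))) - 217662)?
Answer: sqrt(419255 + 6*I*sqrt(6046)) ≈ 647.5 + 0.36*I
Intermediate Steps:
a = 6*I*sqrt(6046) (a = sqrt(6 - 217662) = sqrt(-217656) = 6*I*sqrt(6046) ≈ 466.54*I)
sqrt(419255 + a) = sqrt(419255 + 6*I*sqrt(6046))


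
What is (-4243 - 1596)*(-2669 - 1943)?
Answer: 26929468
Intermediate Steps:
(-4243 - 1596)*(-2669 - 1943) = -5839*(-4612) = 26929468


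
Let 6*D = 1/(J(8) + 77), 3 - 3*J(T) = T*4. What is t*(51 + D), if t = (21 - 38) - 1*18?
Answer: -721175/404 ≈ -1785.1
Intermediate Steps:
J(T) = 1 - 4*T/3 (J(T) = 1 - T*4/3 = 1 - 4*T/3)
t = -35 (t = -17 - 18 = -35)
D = 1/404 (D = 1/(6*((1 - 4/3*8) + 77)) = 1/(6*((1 - 32/3) + 77)) = 1/(6*(-29/3 + 77)) = 1/(6*(202/3)) = (1/6)*(3/202) = 1/404 ≈ 0.0024752)
t*(51 + D) = -35*(51 + 1/404) = -35*20605/404 = -721175/404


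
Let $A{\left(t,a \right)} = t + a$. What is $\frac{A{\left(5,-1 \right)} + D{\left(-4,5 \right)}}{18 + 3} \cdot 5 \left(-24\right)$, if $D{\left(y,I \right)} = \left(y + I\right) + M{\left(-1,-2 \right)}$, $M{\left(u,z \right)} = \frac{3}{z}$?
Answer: $-20$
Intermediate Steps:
$D{\left(y,I \right)} = - \frac{3}{2} + I + y$ ($D{\left(y,I \right)} = \left(y + I\right) + \frac{3}{-2} = \left(I + y\right) + 3 \left(- \frac{1}{2}\right) = \left(I + y\right) - \frac{3}{2} = - \frac{3}{2} + I + y$)
$A{\left(t,a \right)} = a + t$
$\frac{A{\left(5,-1 \right)} + D{\left(-4,5 \right)}}{18 + 3} \cdot 5 \left(-24\right) = \frac{\left(-1 + 5\right) - \frac{1}{2}}{18 + 3} \cdot 5 \left(-24\right) = \frac{4 - \frac{1}{2}}{21} \cdot 5 \left(-24\right) = \frac{7}{2} \cdot \frac{1}{21} \cdot 5 \left(-24\right) = \frac{1}{6} \cdot 5 \left(-24\right) = \frac{5}{6} \left(-24\right) = -20$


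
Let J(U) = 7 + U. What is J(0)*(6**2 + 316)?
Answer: 2464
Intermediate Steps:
J(0)*(6**2 + 316) = (7 + 0)*(6**2 + 316) = 7*(36 + 316) = 7*352 = 2464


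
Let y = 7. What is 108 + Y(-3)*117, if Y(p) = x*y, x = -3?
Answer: -2349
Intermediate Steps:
Y(p) = -21 (Y(p) = -3*7 = -21)
108 + Y(-3)*117 = 108 - 21*117 = 108 - 2457 = -2349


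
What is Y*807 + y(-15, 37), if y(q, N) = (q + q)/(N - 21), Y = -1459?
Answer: -9419319/8 ≈ -1.1774e+6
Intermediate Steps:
y(q, N) = 2*q/(-21 + N) (y(q, N) = (2*q)/(-21 + N) = 2*q/(-21 + N))
Y*807 + y(-15, 37) = -1459*807 + 2*(-15)/(-21 + 37) = -1177413 + 2*(-15)/16 = -1177413 + 2*(-15)*(1/16) = -1177413 - 15/8 = -9419319/8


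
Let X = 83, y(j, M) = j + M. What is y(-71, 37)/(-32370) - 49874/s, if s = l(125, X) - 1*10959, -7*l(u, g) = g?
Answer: 2825890181/621471630 ≈ 4.5471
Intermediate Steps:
y(j, M) = M + j
l(u, g) = -g/7
s = -76796/7 (s = -⅐*83 - 1*10959 = -83/7 - 10959 = -76796/7 ≈ -10971.)
y(-71, 37)/(-32370) - 49874/s = (37 - 71)/(-32370) - 49874/(-76796/7) = -34*(-1/32370) - 49874*(-7/76796) = 17/16185 + 174559/38398 = 2825890181/621471630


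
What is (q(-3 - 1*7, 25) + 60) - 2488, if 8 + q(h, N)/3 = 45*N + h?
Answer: 893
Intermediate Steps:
q(h, N) = -24 + 3*h + 135*N (q(h, N) = -24 + 3*(45*N + h) = -24 + 3*(h + 45*N) = -24 + (3*h + 135*N) = -24 + 3*h + 135*N)
(q(-3 - 1*7, 25) + 60) - 2488 = ((-24 + 3*(-3 - 1*7) + 135*25) + 60) - 2488 = ((-24 + 3*(-3 - 7) + 3375) + 60) - 2488 = ((-24 + 3*(-10) + 3375) + 60) - 2488 = ((-24 - 30 + 3375) + 60) - 2488 = (3321 + 60) - 2488 = 3381 - 2488 = 893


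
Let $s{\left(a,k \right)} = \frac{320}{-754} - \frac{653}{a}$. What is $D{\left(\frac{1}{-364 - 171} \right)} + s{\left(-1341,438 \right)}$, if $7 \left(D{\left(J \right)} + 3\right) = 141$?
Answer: $\frac{60888187}{3538899} \approx 17.205$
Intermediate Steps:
$D{\left(J \right)} = \frac{120}{7}$ ($D{\left(J \right)} = -3 + \frac{1}{7} \cdot 141 = -3 + \frac{141}{7} = \frac{120}{7}$)
$s{\left(a,k \right)} = - \frac{160}{377} - \frac{653}{a}$ ($s{\left(a,k \right)} = 320 \left(- \frac{1}{754}\right) - \frac{653}{a} = - \frac{160}{377} - \frac{653}{a}$)
$D{\left(\frac{1}{-364 - 171} \right)} + s{\left(-1341,438 \right)} = \frac{120}{7} - \left(\frac{160}{377} + \frac{653}{-1341}\right) = \frac{120}{7} - - \frac{31621}{505557} = \frac{120}{7} + \left(- \frac{160}{377} + \frac{653}{1341}\right) = \frac{120}{7} + \frac{31621}{505557} = \frac{60888187}{3538899}$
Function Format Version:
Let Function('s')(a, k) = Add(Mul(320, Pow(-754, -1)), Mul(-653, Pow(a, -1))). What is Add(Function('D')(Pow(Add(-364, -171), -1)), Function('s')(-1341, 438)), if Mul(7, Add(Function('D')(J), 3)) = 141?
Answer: Rational(60888187, 3538899) ≈ 17.205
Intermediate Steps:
Function('D')(J) = Rational(120, 7) (Function('D')(J) = Add(-3, Mul(Rational(1, 7), 141)) = Add(-3, Rational(141, 7)) = Rational(120, 7))
Function('s')(a, k) = Add(Rational(-160, 377), Mul(-653, Pow(a, -1))) (Function('s')(a, k) = Add(Mul(320, Rational(-1, 754)), Mul(-653, Pow(a, -1))) = Add(Rational(-160, 377), Mul(-653, Pow(a, -1))))
Add(Function('D')(Pow(Add(-364, -171), -1)), Function('s')(-1341, 438)) = Add(Rational(120, 7), Add(Rational(-160, 377), Mul(-653, Pow(-1341, -1)))) = Add(Rational(120, 7), Add(Rational(-160, 377), Mul(-653, Rational(-1, 1341)))) = Add(Rational(120, 7), Add(Rational(-160, 377), Rational(653, 1341))) = Add(Rational(120, 7), Rational(31621, 505557)) = Rational(60888187, 3538899)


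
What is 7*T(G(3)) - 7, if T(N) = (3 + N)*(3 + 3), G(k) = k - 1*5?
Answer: 35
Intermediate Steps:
G(k) = -5 + k (G(k) = k - 5 = -5 + k)
T(N) = 18 + 6*N (T(N) = (3 + N)*6 = 18 + 6*N)
7*T(G(3)) - 7 = 7*(18 + 6*(-5 + 3)) - 7 = 7*(18 + 6*(-2)) - 7 = 7*(18 - 12) - 7 = 7*6 - 7 = 42 - 7 = 35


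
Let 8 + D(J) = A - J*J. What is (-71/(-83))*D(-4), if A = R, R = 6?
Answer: -1278/83 ≈ -15.398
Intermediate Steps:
A = 6
D(J) = -2 - J² (D(J) = -8 + (6 - J*J) = -8 + (6 - J²) = -2 - J²)
(-71/(-83))*D(-4) = (-71/(-83))*(-2 - 1*(-4)²) = (-71*(-1/83))*(-2 - 1*16) = 71*(-2 - 16)/83 = (71/83)*(-18) = -1278/83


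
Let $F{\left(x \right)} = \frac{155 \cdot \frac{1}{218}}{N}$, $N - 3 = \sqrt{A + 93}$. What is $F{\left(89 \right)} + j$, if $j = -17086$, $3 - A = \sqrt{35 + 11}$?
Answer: $-17086 + \frac{155}{218 \left(3 + \sqrt{96 - \sqrt{46}}\right)} \approx -17086.0$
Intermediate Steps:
$A = 3 - \sqrt{46}$ ($A = 3 - \sqrt{35 + 11} = 3 - \sqrt{46} \approx -3.7823$)
$N = 3 + \sqrt{96 - \sqrt{46}}$ ($N = 3 + \sqrt{\left(3 - \sqrt{46}\right) + 93} = 3 + \sqrt{96 - \sqrt{46}} \approx 12.446$)
$F{\left(x \right)} = \frac{155}{218 \left(3 + \sqrt{96 - \sqrt{46}}\right)}$ ($F{\left(x \right)} = \frac{155 \cdot \frac{1}{218}}{3 + \sqrt{96 - \sqrt{46}}} = \frac{155}{218 \left(3 + \sqrt{96 - \sqrt{46}}\right)}$)
$F{\left(89 \right)} + j = \frac{155}{218 \left(3 + \sqrt{96 - \sqrt{46}}\right)} - 17086 = -17086 + \frac{155}{218 \left(3 + \sqrt{96 - \sqrt{46}}\right)}$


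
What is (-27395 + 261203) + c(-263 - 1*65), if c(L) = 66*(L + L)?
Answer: 190512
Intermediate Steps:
c(L) = 132*L (c(L) = 66*(2*L) = 132*L)
(-27395 + 261203) + c(-263 - 1*65) = (-27395 + 261203) + 132*(-263 - 1*65) = 233808 + 132*(-263 - 65) = 233808 + 132*(-328) = 233808 - 43296 = 190512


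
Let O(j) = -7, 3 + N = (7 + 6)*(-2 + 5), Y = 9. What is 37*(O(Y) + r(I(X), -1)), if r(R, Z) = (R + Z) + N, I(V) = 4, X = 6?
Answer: 1184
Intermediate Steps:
N = 36 (N = -3 + (7 + 6)*(-2 + 5) = -3 + 13*3 = -3 + 39 = 36)
r(R, Z) = 36 + R + Z (r(R, Z) = (R + Z) + 36 = 36 + R + Z)
37*(O(Y) + r(I(X), -1)) = 37*(-7 + (36 + 4 - 1)) = 37*(-7 + 39) = 37*32 = 1184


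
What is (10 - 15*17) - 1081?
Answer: -1326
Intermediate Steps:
(10 - 15*17) - 1081 = (10 - 255) - 1081 = -245 - 1081 = -1326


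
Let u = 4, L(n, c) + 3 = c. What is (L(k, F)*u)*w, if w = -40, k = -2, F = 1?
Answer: 320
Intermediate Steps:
L(n, c) = -3 + c
(L(k, F)*u)*w = ((-3 + 1)*4)*(-40) = -2*4*(-40) = -8*(-40) = 320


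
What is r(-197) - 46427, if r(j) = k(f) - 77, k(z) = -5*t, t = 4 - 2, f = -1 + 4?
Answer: -46514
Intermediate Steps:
f = 3
t = 2
k(z) = -10 (k(z) = -5*2 = -10)
r(j) = -87 (r(j) = -10 - 77 = -87)
r(-197) - 46427 = -87 - 46427 = -46514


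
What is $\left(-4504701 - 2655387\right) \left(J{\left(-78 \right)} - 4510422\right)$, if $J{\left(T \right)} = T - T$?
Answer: $32295018437136$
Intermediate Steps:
$J{\left(T \right)} = 0$
$\left(-4504701 - 2655387\right) \left(J{\left(-78 \right)} - 4510422\right) = \left(-4504701 - 2655387\right) \left(0 - 4510422\right) = \left(-7160088\right) \left(-4510422\right) = 32295018437136$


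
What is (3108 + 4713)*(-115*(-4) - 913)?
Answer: -3542913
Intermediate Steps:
(3108 + 4713)*(-115*(-4) - 913) = 7821*(460 - 913) = 7821*(-453) = -3542913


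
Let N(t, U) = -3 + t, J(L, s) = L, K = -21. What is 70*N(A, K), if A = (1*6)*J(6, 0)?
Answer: 2310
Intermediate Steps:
A = 36 (A = (1*6)*6 = 6*6 = 36)
70*N(A, K) = 70*(-3 + 36) = 70*33 = 2310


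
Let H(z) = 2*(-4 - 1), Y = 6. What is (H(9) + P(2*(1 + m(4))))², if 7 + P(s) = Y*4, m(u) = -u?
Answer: 49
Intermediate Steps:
H(z) = -10 (H(z) = 2*(-5) = -10)
P(s) = 17 (P(s) = -7 + 6*4 = -7 + 24 = 17)
(H(9) + P(2*(1 + m(4))))² = (-10 + 17)² = 7² = 49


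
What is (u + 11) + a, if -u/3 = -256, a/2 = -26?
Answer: 727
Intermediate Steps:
a = -52 (a = 2*(-26) = -52)
u = 768 (u = -3*(-256) = 768)
(u + 11) + a = (768 + 11) - 52 = 779 - 52 = 727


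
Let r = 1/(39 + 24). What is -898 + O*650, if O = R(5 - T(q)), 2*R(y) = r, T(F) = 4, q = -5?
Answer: -56249/63 ≈ -892.84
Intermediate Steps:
r = 1/63 ≈ 0.015873
R(y) = 1/126 (R(y) = (1/2)*(1/63) = 1/126)
O = 1/126 ≈ 0.0079365
-898 + O*650 = -898 + (1/126)*650 = -898 + 325/63 = -56249/63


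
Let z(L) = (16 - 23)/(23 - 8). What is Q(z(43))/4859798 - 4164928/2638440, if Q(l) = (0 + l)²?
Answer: -12650442618719/8013928396950 ≈ -1.5786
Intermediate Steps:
z(L) = -7/15
Q(l) = l²
Q(z(43))/4859798 - 4164928/2638440 = (-7/15)²/4859798 - 4164928/2638440 = (49/225)*(1/4859798) - 4164928*1/2638440 = 49/1093454550 - 520616/329805 = -12650442618719/8013928396950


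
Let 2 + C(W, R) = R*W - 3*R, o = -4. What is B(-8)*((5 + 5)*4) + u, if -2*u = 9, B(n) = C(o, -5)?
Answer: 2631/2 ≈ 1315.5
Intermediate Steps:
C(W, R) = -2 - 3*R + R*W (C(W, R) = -2 + (R*W - 3*R) = -2 + (-3*R + R*W) = -2 - 3*R + R*W)
B(n) = 33 (B(n) = -2 - 3*(-5) - 5*(-4) = -2 + 15 + 20 = 33)
u = -9/2 (u = -½*9 = -9/2 ≈ -4.5000)
B(-8)*((5 + 5)*4) + u = 33*((5 + 5)*4) - 9/2 = 33*(10*4) - 9/2 = 33*40 - 9/2 = 1320 - 9/2 = 2631/2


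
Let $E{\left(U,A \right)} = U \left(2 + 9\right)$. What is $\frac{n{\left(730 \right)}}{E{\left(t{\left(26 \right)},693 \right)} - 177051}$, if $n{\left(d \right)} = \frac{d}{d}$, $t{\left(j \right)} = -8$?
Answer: $- \frac{1}{177139} \approx -5.6453 \cdot 10^{-6}$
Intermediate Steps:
$n{\left(d \right)} = 1$
$E{\left(U,A \right)} = 11 U$ ($E{\left(U,A \right)} = U 11 = 11 U$)
$\frac{n{\left(730 \right)}}{E{\left(t{\left(26 \right)},693 \right)} - 177051} = 1 \frac{1}{11 \left(-8\right) - 177051} = 1 \frac{1}{-88 - 177051} = 1 \frac{1}{-177139} = 1 \left(- \frac{1}{177139}\right) = - \frac{1}{177139}$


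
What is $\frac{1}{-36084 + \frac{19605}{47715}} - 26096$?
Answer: $- \frac{2995348387293}{114781897} \approx -26096.0$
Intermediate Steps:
$\frac{1}{-36084 + \frac{19605}{47715}} - 26096 = \frac{1}{-36084 + 19605 \cdot \frac{1}{47715}} - 26096 = \frac{1}{-36084 + \frac{1307}{3181}} - 26096 = \frac{1}{- \frac{114781897}{3181}} - 26096 = - \frac{3181}{114781897} - 26096 = - \frac{2995348387293}{114781897}$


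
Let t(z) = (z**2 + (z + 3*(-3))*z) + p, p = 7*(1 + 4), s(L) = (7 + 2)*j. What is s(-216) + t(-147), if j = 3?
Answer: 44603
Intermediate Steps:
s(L) = 27 (s(L) = (7 + 2)*3 = 9*3 = 27)
p = 35 (p = 7*5 = 35)
t(z) = 35 + z**2 + z*(-9 + z) (t(z) = (z**2 + (z + 3*(-3))*z) + 35 = (z**2 + (z - 9)*z) + 35 = (z**2 + (-9 + z)*z) + 35 = (z**2 + z*(-9 + z)) + 35 = 35 + z**2 + z*(-9 + z))
s(-216) + t(-147) = 27 + (35 - 9*(-147) + 2*(-147)**2) = 27 + (35 + 1323 + 2*21609) = 27 + (35 + 1323 + 43218) = 27 + 44576 = 44603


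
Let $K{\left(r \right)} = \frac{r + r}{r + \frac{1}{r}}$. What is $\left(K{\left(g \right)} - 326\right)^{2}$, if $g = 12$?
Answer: $\frac{2207308324}{21025} \approx 1.0499 \cdot 10^{5}$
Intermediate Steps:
$K{\left(r \right)} = \frac{2 r}{r + \frac{1}{r}}$
$\left(K{\left(g \right)} - 326\right)^{2} = \left(\frac{2 \cdot 12^{2}}{1 + 12^{2}} - 326\right)^{2} = \left(2 \cdot 144 \frac{1}{1 + 144} - 326\right)^{2} = \left(2 \cdot 144 \cdot \frac{1}{145} - 326\right)^{2} = \left(\frac{288}{145} - 326\right)^{2} = \left(- \frac{46982}{145}\right)^{2} = \frac{2207308324}{21025}$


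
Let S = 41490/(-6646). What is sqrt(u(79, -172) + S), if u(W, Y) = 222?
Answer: sqrt(2382461403)/3323 ≈ 14.689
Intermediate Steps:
S = -20745/3323 (S = 41490*(-1/6646) = -20745/3323 ≈ -6.2429)
sqrt(u(79, -172) + S) = sqrt(222 - 20745/3323) = sqrt(716961/3323) = sqrt(2382461403)/3323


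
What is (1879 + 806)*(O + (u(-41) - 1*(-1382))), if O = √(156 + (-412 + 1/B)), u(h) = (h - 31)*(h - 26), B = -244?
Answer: 16663110 + 83235*I*√3965/122 ≈ 1.6663e+7 + 42960.0*I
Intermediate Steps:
u(h) = (-31 + h)*(-26 + h)
O = 31*I*√3965/122 (O = √(156 + (-412 + 1/(-244))) = √(156 + (-412 - 1/244)) = √(156 - 100529/244) = √(-62465/244) = 31*I*√3965/122 ≈ 16.0*I)
(1879 + 806)*(O + (u(-41) - 1*(-1382))) = (1879 + 806)*(31*I*√3965/122 + ((806 + (-41)² - 57*(-41)) - 1*(-1382))) = 2685*(31*I*√3965/122 + ((806 + 1681 + 2337) + 1382)) = 2685*(31*I*√3965/122 + (4824 + 1382)) = 2685*(31*I*√3965/122 + 6206) = 2685*(6206 + 31*I*√3965/122) = 16663110 + 83235*I*√3965/122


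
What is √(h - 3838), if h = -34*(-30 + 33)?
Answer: 2*I*√985 ≈ 62.769*I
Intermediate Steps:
h = -102 (h = -34*3 = -102)
√(h - 3838) = √(-102 - 3838) = √(-3940) = 2*I*√985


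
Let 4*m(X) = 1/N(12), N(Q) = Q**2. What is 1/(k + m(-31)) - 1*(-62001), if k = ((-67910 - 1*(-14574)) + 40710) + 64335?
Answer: 1846661654961/29784385 ≈ 62001.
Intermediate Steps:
m(X) = 1/576 (m(X) = 1/(4*(12**2)) = (1/4)/144 = (1/4)*(1/144) = 1/576)
k = 51709 (k = ((-67910 + 14574) + 40710) + 64335 = (-53336 + 40710) + 64335 = -12626 + 64335 = 51709)
1/(k + m(-31)) - 1*(-62001) = 1/(51709 + 1/576) - 1*(-62001) = 1/(29784385/576) + 62001 = 576/29784385 + 62001 = 1846661654961/29784385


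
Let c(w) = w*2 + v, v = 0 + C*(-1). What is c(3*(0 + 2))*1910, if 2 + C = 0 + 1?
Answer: 24830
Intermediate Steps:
C = -1 (C = -2 + (0 + 1) = -2 + 1 = -1)
v = 1 (v = 0 - 1*(-1) = 0 + 1 = 1)
c(w) = 1 + 2*w (c(w) = w*2 + 1 = 2*w + 1 = 1 + 2*w)
c(3*(0 + 2))*1910 = (1 + 2*(3*(0 + 2)))*1910 = (1 + 2*(3*2))*1910 = (1 + 2*6)*1910 = (1 + 12)*1910 = 13*1910 = 24830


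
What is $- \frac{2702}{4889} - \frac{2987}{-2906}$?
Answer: $\frac{6751431}{14207434} \approx 0.4752$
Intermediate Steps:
$- \frac{2702}{4889} - \frac{2987}{-2906} = \left(-2702\right) \frac{1}{4889} - - \frac{2987}{2906} = - \frac{2702}{4889} + \frac{2987}{2906} = \frac{6751431}{14207434}$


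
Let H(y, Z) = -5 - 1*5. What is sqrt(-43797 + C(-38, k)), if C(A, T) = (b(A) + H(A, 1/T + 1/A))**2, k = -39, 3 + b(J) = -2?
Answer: 2*I*sqrt(10893) ≈ 208.74*I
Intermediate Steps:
H(y, Z) = -10 (H(y, Z) = -5 - 5 = -10)
b(J) = -5 (b(J) = -3 - 2 = -5)
C(A, T) = 225 (C(A, T) = (-5 - 10)**2 = (-15)**2 = 225)
sqrt(-43797 + C(-38, k)) = sqrt(-43797 + 225) = sqrt(-43572) = 2*I*sqrt(10893)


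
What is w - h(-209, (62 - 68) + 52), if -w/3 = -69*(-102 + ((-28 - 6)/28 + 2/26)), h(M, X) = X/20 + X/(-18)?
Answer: -87424886/4095 ≈ -21349.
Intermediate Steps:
h(M, X) = -X/180 (h(M, X) = X*(1/20) + X*(-1/18) = X/20 - X/18 = -X/180)
w = -3885597/182 (w = -(-207)*(-102 + ((-28 - 6)/28 + 2/26)) = -(-207)*(-102 + (-34*1/28 + 2*(1/26))) = -(-207)*(-102 + (-17/14 + 1/13)) = -(-207)*(-102 - 207/182) = -(-207)*(-18771)/182 = -3*1295199/182 = -3885597/182 ≈ -21349.)
w - h(-209, (62 - 68) + 52) = -3885597/182 - (-1)*((62 - 68) + 52)/180 = -3885597/182 - (-1)*(-6 + 52)/180 = -3885597/182 - (-1)*46/180 = -3885597/182 - 1*(-23/90) = -3885597/182 + 23/90 = -87424886/4095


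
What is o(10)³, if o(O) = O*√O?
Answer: 10000*√10 ≈ 31623.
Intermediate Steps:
o(O) = O^(3/2)
o(10)³ = (10^(3/2))³ = (10*√10)³ = 10000*√10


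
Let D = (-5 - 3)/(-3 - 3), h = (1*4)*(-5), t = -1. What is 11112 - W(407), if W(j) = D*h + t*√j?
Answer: 33416/3 + √407 ≈ 11159.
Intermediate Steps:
h = -20 (h = 4*(-5) = -20)
D = 4/3 (D = -8/(-6) = -8*(-⅙) = 4/3 ≈ 1.3333)
W(j) = -80/3 - √j (W(j) = (4/3)*(-20) - √j = -80/3 - √j)
11112 - W(407) = 11112 - (-80/3 - √407) = 11112 + (80/3 + √407) = 33416/3 + √407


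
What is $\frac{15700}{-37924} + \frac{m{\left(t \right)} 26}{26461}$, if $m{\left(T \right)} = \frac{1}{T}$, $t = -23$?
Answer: $- \frac{2389013281}{5770165043} \approx -0.41403$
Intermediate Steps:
$\frac{15700}{-37924} + \frac{m{\left(t \right)} 26}{26461} = \frac{15700}{-37924} + \frac{\frac{1}{-23} \cdot 26}{26461} = 15700 \left(- \frac{1}{37924}\right) + \left(- \frac{1}{23}\right) 26 \cdot \frac{1}{26461} = - \frac{3925}{9481} - \frac{26}{608603} = - \frac{2389013281}{5770165043}$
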